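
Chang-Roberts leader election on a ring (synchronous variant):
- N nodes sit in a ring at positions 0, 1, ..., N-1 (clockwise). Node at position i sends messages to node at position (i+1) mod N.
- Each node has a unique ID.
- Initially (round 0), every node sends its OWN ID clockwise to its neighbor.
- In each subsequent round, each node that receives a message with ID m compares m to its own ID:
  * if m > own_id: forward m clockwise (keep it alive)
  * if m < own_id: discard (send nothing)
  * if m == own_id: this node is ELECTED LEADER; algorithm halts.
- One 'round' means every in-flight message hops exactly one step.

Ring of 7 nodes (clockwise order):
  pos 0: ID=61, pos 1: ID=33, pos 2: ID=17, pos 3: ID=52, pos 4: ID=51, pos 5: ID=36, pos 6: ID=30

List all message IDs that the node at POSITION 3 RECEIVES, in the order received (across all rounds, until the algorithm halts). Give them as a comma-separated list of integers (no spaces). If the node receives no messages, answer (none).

Answer: 17,33,61

Derivation:
Round 1: pos1(id33) recv 61: fwd; pos2(id17) recv 33: fwd; pos3(id52) recv 17: drop; pos4(id51) recv 52: fwd; pos5(id36) recv 51: fwd; pos6(id30) recv 36: fwd; pos0(id61) recv 30: drop
Round 2: pos2(id17) recv 61: fwd; pos3(id52) recv 33: drop; pos5(id36) recv 52: fwd; pos6(id30) recv 51: fwd; pos0(id61) recv 36: drop
Round 3: pos3(id52) recv 61: fwd; pos6(id30) recv 52: fwd; pos0(id61) recv 51: drop
Round 4: pos4(id51) recv 61: fwd; pos0(id61) recv 52: drop
Round 5: pos5(id36) recv 61: fwd
Round 6: pos6(id30) recv 61: fwd
Round 7: pos0(id61) recv 61: ELECTED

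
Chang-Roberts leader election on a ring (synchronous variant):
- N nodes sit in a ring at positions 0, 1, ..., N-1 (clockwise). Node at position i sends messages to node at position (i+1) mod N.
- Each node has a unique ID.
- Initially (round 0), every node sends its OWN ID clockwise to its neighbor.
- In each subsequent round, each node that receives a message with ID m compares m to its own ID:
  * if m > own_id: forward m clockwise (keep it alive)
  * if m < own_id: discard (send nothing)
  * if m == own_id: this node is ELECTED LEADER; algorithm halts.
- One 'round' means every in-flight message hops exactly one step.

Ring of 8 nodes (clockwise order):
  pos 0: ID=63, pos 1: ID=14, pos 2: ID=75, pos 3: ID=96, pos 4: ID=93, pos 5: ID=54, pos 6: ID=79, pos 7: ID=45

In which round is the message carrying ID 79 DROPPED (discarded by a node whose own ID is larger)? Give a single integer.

Answer: 5

Derivation:
Round 1: pos1(id14) recv 63: fwd; pos2(id75) recv 14: drop; pos3(id96) recv 75: drop; pos4(id93) recv 96: fwd; pos5(id54) recv 93: fwd; pos6(id79) recv 54: drop; pos7(id45) recv 79: fwd; pos0(id63) recv 45: drop
Round 2: pos2(id75) recv 63: drop; pos5(id54) recv 96: fwd; pos6(id79) recv 93: fwd; pos0(id63) recv 79: fwd
Round 3: pos6(id79) recv 96: fwd; pos7(id45) recv 93: fwd; pos1(id14) recv 79: fwd
Round 4: pos7(id45) recv 96: fwd; pos0(id63) recv 93: fwd; pos2(id75) recv 79: fwd
Round 5: pos0(id63) recv 96: fwd; pos1(id14) recv 93: fwd; pos3(id96) recv 79: drop
Round 6: pos1(id14) recv 96: fwd; pos2(id75) recv 93: fwd
Round 7: pos2(id75) recv 96: fwd; pos3(id96) recv 93: drop
Round 8: pos3(id96) recv 96: ELECTED
Message ID 79 originates at pos 6; dropped at pos 3 in round 5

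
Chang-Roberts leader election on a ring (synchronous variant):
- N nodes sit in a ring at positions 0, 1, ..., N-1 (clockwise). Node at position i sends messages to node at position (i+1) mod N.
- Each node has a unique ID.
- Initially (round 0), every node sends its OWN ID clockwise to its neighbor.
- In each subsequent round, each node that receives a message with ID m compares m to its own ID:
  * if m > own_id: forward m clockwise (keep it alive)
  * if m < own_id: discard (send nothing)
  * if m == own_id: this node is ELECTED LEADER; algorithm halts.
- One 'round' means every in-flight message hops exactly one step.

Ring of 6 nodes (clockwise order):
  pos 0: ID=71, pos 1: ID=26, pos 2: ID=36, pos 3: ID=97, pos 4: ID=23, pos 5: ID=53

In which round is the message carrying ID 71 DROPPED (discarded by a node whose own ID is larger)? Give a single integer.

Round 1: pos1(id26) recv 71: fwd; pos2(id36) recv 26: drop; pos3(id97) recv 36: drop; pos4(id23) recv 97: fwd; pos5(id53) recv 23: drop; pos0(id71) recv 53: drop
Round 2: pos2(id36) recv 71: fwd; pos5(id53) recv 97: fwd
Round 3: pos3(id97) recv 71: drop; pos0(id71) recv 97: fwd
Round 4: pos1(id26) recv 97: fwd
Round 5: pos2(id36) recv 97: fwd
Round 6: pos3(id97) recv 97: ELECTED
Message ID 71 originates at pos 0; dropped at pos 3 in round 3

Answer: 3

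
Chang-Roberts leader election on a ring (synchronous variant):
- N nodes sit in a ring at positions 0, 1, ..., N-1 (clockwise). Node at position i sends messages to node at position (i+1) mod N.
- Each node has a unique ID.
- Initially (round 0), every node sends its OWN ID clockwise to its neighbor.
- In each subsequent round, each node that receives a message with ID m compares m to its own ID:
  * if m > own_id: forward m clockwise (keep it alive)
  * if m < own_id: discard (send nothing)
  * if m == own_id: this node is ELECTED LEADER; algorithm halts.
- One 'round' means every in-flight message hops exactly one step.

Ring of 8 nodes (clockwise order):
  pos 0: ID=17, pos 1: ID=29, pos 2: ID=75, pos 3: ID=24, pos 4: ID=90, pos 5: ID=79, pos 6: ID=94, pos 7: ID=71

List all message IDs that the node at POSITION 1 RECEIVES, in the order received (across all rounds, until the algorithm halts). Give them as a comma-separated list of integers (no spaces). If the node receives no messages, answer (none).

Round 1: pos1(id29) recv 17: drop; pos2(id75) recv 29: drop; pos3(id24) recv 75: fwd; pos4(id90) recv 24: drop; pos5(id79) recv 90: fwd; pos6(id94) recv 79: drop; pos7(id71) recv 94: fwd; pos0(id17) recv 71: fwd
Round 2: pos4(id90) recv 75: drop; pos6(id94) recv 90: drop; pos0(id17) recv 94: fwd; pos1(id29) recv 71: fwd
Round 3: pos1(id29) recv 94: fwd; pos2(id75) recv 71: drop
Round 4: pos2(id75) recv 94: fwd
Round 5: pos3(id24) recv 94: fwd
Round 6: pos4(id90) recv 94: fwd
Round 7: pos5(id79) recv 94: fwd
Round 8: pos6(id94) recv 94: ELECTED

Answer: 17,71,94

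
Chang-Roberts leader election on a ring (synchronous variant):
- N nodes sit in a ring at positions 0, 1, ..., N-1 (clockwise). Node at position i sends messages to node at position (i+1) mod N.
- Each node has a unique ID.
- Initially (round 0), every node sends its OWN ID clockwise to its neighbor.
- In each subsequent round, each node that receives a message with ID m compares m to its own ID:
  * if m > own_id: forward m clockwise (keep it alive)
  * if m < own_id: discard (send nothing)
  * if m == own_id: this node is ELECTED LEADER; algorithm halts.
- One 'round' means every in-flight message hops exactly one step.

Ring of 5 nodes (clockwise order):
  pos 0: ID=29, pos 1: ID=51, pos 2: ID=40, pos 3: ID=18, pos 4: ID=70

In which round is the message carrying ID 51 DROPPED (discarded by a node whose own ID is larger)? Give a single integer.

Answer: 3

Derivation:
Round 1: pos1(id51) recv 29: drop; pos2(id40) recv 51: fwd; pos3(id18) recv 40: fwd; pos4(id70) recv 18: drop; pos0(id29) recv 70: fwd
Round 2: pos3(id18) recv 51: fwd; pos4(id70) recv 40: drop; pos1(id51) recv 70: fwd
Round 3: pos4(id70) recv 51: drop; pos2(id40) recv 70: fwd
Round 4: pos3(id18) recv 70: fwd
Round 5: pos4(id70) recv 70: ELECTED
Message ID 51 originates at pos 1; dropped at pos 4 in round 3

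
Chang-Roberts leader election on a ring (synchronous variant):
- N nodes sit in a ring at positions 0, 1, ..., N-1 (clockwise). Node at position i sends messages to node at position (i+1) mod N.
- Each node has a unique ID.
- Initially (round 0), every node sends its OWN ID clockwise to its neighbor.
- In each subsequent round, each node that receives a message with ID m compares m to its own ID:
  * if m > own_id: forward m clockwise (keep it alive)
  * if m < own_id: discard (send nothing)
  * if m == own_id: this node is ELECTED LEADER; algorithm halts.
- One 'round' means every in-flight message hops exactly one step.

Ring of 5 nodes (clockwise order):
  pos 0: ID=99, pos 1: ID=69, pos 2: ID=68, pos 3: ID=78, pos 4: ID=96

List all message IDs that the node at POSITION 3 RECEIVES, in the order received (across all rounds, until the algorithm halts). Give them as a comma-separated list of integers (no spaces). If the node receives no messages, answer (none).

Round 1: pos1(id69) recv 99: fwd; pos2(id68) recv 69: fwd; pos3(id78) recv 68: drop; pos4(id96) recv 78: drop; pos0(id99) recv 96: drop
Round 2: pos2(id68) recv 99: fwd; pos3(id78) recv 69: drop
Round 3: pos3(id78) recv 99: fwd
Round 4: pos4(id96) recv 99: fwd
Round 5: pos0(id99) recv 99: ELECTED

Answer: 68,69,99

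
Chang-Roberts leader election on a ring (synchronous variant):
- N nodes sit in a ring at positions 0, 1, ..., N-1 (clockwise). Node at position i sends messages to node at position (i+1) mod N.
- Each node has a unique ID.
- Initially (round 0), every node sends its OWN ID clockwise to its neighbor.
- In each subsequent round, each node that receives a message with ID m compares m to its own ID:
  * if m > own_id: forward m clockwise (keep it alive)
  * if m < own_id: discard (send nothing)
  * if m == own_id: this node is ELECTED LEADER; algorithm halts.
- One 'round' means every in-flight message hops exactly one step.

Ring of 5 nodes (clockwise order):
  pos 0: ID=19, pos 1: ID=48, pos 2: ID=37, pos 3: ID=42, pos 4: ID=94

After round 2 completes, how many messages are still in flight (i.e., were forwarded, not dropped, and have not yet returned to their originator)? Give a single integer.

Round 1: pos1(id48) recv 19: drop; pos2(id37) recv 48: fwd; pos3(id42) recv 37: drop; pos4(id94) recv 42: drop; pos0(id19) recv 94: fwd
Round 2: pos3(id42) recv 48: fwd; pos1(id48) recv 94: fwd
After round 2: 2 messages still in flight

Answer: 2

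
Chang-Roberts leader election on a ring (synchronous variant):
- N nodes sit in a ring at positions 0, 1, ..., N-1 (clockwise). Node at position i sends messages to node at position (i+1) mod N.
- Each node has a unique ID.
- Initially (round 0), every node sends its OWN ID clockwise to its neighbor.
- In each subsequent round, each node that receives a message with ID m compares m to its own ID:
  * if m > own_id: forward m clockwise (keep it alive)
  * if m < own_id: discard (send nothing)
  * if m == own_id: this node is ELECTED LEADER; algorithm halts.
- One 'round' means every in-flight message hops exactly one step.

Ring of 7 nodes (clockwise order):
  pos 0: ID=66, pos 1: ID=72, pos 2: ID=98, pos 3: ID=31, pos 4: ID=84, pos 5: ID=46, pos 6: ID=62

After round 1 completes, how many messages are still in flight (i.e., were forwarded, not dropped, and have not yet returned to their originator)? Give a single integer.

Round 1: pos1(id72) recv 66: drop; pos2(id98) recv 72: drop; pos3(id31) recv 98: fwd; pos4(id84) recv 31: drop; pos5(id46) recv 84: fwd; pos6(id62) recv 46: drop; pos0(id66) recv 62: drop
After round 1: 2 messages still in flight

Answer: 2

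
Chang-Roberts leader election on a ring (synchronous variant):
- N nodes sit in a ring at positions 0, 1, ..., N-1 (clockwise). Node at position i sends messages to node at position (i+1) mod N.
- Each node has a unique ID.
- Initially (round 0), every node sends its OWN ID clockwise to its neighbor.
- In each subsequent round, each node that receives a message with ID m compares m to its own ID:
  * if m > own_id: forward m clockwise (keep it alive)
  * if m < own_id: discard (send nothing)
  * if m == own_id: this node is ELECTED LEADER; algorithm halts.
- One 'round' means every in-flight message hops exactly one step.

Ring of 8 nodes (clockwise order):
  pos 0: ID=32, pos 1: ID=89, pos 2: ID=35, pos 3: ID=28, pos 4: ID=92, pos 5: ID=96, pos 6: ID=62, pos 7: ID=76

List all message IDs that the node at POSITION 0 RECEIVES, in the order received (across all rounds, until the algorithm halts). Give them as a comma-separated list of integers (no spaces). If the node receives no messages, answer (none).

Round 1: pos1(id89) recv 32: drop; pos2(id35) recv 89: fwd; pos3(id28) recv 35: fwd; pos4(id92) recv 28: drop; pos5(id96) recv 92: drop; pos6(id62) recv 96: fwd; pos7(id76) recv 62: drop; pos0(id32) recv 76: fwd
Round 2: pos3(id28) recv 89: fwd; pos4(id92) recv 35: drop; pos7(id76) recv 96: fwd; pos1(id89) recv 76: drop
Round 3: pos4(id92) recv 89: drop; pos0(id32) recv 96: fwd
Round 4: pos1(id89) recv 96: fwd
Round 5: pos2(id35) recv 96: fwd
Round 6: pos3(id28) recv 96: fwd
Round 7: pos4(id92) recv 96: fwd
Round 8: pos5(id96) recv 96: ELECTED

Answer: 76,96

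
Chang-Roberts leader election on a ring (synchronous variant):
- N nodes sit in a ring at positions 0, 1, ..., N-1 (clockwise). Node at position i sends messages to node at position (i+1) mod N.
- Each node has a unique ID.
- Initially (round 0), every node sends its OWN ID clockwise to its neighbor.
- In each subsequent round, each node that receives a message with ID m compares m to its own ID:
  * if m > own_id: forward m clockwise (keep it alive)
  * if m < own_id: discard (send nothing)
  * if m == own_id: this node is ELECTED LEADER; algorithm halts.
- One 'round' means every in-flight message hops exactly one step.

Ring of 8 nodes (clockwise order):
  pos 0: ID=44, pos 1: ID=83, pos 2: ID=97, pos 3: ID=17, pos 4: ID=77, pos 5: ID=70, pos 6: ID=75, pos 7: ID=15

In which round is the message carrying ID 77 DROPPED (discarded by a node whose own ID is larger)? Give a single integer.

Round 1: pos1(id83) recv 44: drop; pos2(id97) recv 83: drop; pos3(id17) recv 97: fwd; pos4(id77) recv 17: drop; pos5(id70) recv 77: fwd; pos6(id75) recv 70: drop; pos7(id15) recv 75: fwd; pos0(id44) recv 15: drop
Round 2: pos4(id77) recv 97: fwd; pos6(id75) recv 77: fwd; pos0(id44) recv 75: fwd
Round 3: pos5(id70) recv 97: fwd; pos7(id15) recv 77: fwd; pos1(id83) recv 75: drop
Round 4: pos6(id75) recv 97: fwd; pos0(id44) recv 77: fwd
Round 5: pos7(id15) recv 97: fwd; pos1(id83) recv 77: drop
Round 6: pos0(id44) recv 97: fwd
Round 7: pos1(id83) recv 97: fwd
Round 8: pos2(id97) recv 97: ELECTED
Message ID 77 originates at pos 4; dropped at pos 1 in round 5

Answer: 5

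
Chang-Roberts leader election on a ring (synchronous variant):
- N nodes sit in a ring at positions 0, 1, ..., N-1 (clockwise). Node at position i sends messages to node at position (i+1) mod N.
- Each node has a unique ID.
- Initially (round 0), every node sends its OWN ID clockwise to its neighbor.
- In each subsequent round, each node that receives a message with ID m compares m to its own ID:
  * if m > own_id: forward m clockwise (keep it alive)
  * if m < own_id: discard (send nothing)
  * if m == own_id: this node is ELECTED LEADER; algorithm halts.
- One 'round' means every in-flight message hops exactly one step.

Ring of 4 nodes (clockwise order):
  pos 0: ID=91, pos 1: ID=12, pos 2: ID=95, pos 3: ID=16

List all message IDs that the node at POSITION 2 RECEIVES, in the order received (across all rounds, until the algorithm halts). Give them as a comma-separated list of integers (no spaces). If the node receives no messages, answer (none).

Answer: 12,91,95

Derivation:
Round 1: pos1(id12) recv 91: fwd; pos2(id95) recv 12: drop; pos3(id16) recv 95: fwd; pos0(id91) recv 16: drop
Round 2: pos2(id95) recv 91: drop; pos0(id91) recv 95: fwd
Round 3: pos1(id12) recv 95: fwd
Round 4: pos2(id95) recv 95: ELECTED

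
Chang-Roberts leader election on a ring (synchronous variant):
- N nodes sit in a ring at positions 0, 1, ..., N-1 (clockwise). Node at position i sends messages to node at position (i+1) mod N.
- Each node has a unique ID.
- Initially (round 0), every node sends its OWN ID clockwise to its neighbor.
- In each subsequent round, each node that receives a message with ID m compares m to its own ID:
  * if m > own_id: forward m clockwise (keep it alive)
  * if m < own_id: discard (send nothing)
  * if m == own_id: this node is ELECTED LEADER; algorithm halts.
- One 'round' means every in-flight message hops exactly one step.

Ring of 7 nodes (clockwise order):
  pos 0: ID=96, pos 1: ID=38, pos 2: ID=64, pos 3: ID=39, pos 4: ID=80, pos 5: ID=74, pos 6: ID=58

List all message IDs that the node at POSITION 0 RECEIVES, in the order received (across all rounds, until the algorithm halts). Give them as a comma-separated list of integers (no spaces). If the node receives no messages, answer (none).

Answer: 58,74,80,96

Derivation:
Round 1: pos1(id38) recv 96: fwd; pos2(id64) recv 38: drop; pos3(id39) recv 64: fwd; pos4(id80) recv 39: drop; pos5(id74) recv 80: fwd; pos6(id58) recv 74: fwd; pos0(id96) recv 58: drop
Round 2: pos2(id64) recv 96: fwd; pos4(id80) recv 64: drop; pos6(id58) recv 80: fwd; pos0(id96) recv 74: drop
Round 3: pos3(id39) recv 96: fwd; pos0(id96) recv 80: drop
Round 4: pos4(id80) recv 96: fwd
Round 5: pos5(id74) recv 96: fwd
Round 6: pos6(id58) recv 96: fwd
Round 7: pos0(id96) recv 96: ELECTED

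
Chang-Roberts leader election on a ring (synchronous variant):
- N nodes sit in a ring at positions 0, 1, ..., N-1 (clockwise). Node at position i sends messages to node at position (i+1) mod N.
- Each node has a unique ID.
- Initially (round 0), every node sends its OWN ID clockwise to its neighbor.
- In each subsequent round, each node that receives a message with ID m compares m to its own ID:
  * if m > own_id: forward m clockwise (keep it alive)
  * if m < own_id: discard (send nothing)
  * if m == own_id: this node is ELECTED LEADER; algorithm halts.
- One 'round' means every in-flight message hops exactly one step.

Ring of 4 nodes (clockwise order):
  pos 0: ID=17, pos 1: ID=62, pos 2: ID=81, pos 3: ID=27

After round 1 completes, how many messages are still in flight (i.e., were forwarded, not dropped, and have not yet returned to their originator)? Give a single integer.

Answer: 2

Derivation:
Round 1: pos1(id62) recv 17: drop; pos2(id81) recv 62: drop; pos3(id27) recv 81: fwd; pos0(id17) recv 27: fwd
After round 1: 2 messages still in flight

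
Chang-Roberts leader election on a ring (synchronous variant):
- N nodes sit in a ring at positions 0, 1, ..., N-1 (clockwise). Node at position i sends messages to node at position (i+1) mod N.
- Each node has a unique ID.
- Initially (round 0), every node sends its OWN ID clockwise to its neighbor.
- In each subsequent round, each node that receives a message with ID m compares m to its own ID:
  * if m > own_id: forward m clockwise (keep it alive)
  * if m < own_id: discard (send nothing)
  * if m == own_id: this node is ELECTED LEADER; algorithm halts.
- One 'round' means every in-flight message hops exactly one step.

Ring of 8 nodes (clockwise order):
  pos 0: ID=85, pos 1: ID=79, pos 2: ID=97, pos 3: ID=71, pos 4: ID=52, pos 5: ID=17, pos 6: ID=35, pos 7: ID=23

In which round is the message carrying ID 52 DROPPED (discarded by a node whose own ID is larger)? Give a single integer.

Round 1: pos1(id79) recv 85: fwd; pos2(id97) recv 79: drop; pos3(id71) recv 97: fwd; pos4(id52) recv 71: fwd; pos5(id17) recv 52: fwd; pos6(id35) recv 17: drop; pos7(id23) recv 35: fwd; pos0(id85) recv 23: drop
Round 2: pos2(id97) recv 85: drop; pos4(id52) recv 97: fwd; pos5(id17) recv 71: fwd; pos6(id35) recv 52: fwd; pos0(id85) recv 35: drop
Round 3: pos5(id17) recv 97: fwd; pos6(id35) recv 71: fwd; pos7(id23) recv 52: fwd
Round 4: pos6(id35) recv 97: fwd; pos7(id23) recv 71: fwd; pos0(id85) recv 52: drop
Round 5: pos7(id23) recv 97: fwd; pos0(id85) recv 71: drop
Round 6: pos0(id85) recv 97: fwd
Round 7: pos1(id79) recv 97: fwd
Round 8: pos2(id97) recv 97: ELECTED
Message ID 52 originates at pos 4; dropped at pos 0 in round 4

Answer: 4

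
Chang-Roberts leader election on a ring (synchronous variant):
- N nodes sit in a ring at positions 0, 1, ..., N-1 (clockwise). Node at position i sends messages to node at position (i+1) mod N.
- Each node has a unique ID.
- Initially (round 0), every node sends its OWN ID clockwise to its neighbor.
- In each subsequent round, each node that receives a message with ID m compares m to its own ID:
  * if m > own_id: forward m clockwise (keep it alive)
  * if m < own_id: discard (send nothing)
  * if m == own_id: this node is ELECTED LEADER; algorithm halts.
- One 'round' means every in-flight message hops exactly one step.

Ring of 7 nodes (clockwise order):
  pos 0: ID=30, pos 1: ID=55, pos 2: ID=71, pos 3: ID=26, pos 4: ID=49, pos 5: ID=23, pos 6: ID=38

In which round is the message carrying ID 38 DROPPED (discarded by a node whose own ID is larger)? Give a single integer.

Round 1: pos1(id55) recv 30: drop; pos2(id71) recv 55: drop; pos3(id26) recv 71: fwd; pos4(id49) recv 26: drop; pos5(id23) recv 49: fwd; pos6(id38) recv 23: drop; pos0(id30) recv 38: fwd
Round 2: pos4(id49) recv 71: fwd; pos6(id38) recv 49: fwd; pos1(id55) recv 38: drop
Round 3: pos5(id23) recv 71: fwd; pos0(id30) recv 49: fwd
Round 4: pos6(id38) recv 71: fwd; pos1(id55) recv 49: drop
Round 5: pos0(id30) recv 71: fwd
Round 6: pos1(id55) recv 71: fwd
Round 7: pos2(id71) recv 71: ELECTED
Message ID 38 originates at pos 6; dropped at pos 1 in round 2

Answer: 2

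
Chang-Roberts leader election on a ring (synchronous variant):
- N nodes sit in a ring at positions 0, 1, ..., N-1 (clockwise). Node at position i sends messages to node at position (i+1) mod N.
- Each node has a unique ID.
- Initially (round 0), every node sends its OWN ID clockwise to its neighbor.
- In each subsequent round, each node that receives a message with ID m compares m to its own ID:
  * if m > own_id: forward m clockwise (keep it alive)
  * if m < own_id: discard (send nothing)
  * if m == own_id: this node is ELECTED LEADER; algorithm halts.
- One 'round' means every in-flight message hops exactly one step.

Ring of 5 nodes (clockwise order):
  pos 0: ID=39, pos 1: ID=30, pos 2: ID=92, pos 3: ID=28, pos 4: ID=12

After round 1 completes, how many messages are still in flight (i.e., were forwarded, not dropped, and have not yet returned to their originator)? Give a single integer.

Round 1: pos1(id30) recv 39: fwd; pos2(id92) recv 30: drop; pos3(id28) recv 92: fwd; pos4(id12) recv 28: fwd; pos0(id39) recv 12: drop
After round 1: 3 messages still in flight

Answer: 3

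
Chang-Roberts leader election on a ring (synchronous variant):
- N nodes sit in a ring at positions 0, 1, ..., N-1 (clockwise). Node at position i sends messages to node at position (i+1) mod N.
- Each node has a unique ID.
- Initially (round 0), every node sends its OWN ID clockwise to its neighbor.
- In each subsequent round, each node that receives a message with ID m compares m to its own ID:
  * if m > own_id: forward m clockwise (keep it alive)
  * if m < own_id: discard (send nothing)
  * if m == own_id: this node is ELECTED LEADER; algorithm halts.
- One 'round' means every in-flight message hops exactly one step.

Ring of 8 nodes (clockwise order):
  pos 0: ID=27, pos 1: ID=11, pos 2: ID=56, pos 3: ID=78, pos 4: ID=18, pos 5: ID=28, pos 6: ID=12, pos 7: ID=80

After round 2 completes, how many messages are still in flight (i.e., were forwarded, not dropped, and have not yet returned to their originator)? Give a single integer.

Round 1: pos1(id11) recv 27: fwd; pos2(id56) recv 11: drop; pos3(id78) recv 56: drop; pos4(id18) recv 78: fwd; pos5(id28) recv 18: drop; pos6(id12) recv 28: fwd; pos7(id80) recv 12: drop; pos0(id27) recv 80: fwd
Round 2: pos2(id56) recv 27: drop; pos5(id28) recv 78: fwd; pos7(id80) recv 28: drop; pos1(id11) recv 80: fwd
After round 2: 2 messages still in flight

Answer: 2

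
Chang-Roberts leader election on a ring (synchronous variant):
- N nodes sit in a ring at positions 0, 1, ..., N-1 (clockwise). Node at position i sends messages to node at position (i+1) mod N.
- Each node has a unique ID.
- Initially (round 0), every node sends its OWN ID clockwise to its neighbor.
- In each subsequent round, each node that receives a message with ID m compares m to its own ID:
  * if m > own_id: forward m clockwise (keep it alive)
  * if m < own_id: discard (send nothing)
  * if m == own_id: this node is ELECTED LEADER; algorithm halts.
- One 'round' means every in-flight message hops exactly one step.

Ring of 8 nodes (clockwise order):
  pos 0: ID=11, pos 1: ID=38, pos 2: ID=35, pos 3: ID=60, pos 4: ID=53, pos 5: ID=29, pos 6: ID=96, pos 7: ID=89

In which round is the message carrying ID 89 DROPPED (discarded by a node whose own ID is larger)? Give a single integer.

Answer: 7

Derivation:
Round 1: pos1(id38) recv 11: drop; pos2(id35) recv 38: fwd; pos3(id60) recv 35: drop; pos4(id53) recv 60: fwd; pos5(id29) recv 53: fwd; pos6(id96) recv 29: drop; pos7(id89) recv 96: fwd; pos0(id11) recv 89: fwd
Round 2: pos3(id60) recv 38: drop; pos5(id29) recv 60: fwd; pos6(id96) recv 53: drop; pos0(id11) recv 96: fwd; pos1(id38) recv 89: fwd
Round 3: pos6(id96) recv 60: drop; pos1(id38) recv 96: fwd; pos2(id35) recv 89: fwd
Round 4: pos2(id35) recv 96: fwd; pos3(id60) recv 89: fwd
Round 5: pos3(id60) recv 96: fwd; pos4(id53) recv 89: fwd
Round 6: pos4(id53) recv 96: fwd; pos5(id29) recv 89: fwd
Round 7: pos5(id29) recv 96: fwd; pos6(id96) recv 89: drop
Round 8: pos6(id96) recv 96: ELECTED
Message ID 89 originates at pos 7; dropped at pos 6 in round 7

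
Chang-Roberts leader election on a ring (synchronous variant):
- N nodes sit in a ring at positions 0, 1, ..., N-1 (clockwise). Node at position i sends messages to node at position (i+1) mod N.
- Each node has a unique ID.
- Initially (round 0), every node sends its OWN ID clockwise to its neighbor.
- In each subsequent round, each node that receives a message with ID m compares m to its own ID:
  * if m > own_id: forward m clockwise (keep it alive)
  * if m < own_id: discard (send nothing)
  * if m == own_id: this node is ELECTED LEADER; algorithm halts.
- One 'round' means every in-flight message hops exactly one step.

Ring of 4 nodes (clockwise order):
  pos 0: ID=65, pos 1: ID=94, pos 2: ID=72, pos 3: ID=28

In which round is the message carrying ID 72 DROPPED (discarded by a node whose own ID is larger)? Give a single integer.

Round 1: pos1(id94) recv 65: drop; pos2(id72) recv 94: fwd; pos3(id28) recv 72: fwd; pos0(id65) recv 28: drop
Round 2: pos3(id28) recv 94: fwd; pos0(id65) recv 72: fwd
Round 3: pos0(id65) recv 94: fwd; pos1(id94) recv 72: drop
Round 4: pos1(id94) recv 94: ELECTED
Message ID 72 originates at pos 2; dropped at pos 1 in round 3

Answer: 3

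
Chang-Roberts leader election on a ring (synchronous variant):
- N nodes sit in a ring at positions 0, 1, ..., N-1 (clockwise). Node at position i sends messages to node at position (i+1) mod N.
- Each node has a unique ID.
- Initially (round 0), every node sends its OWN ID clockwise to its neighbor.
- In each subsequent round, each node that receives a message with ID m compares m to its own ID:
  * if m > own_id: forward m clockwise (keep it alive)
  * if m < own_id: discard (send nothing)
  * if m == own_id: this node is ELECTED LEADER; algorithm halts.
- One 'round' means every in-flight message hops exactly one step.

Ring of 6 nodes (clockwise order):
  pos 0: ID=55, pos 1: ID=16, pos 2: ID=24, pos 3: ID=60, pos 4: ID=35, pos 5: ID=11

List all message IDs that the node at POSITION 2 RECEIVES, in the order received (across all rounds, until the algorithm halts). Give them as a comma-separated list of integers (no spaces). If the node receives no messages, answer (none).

Round 1: pos1(id16) recv 55: fwd; pos2(id24) recv 16: drop; pos3(id60) recv 24: drop; pos4(id35) recv 60: fwd; pos5(id11) recv 35: fwd; pos0(id55) recv 11: drop
Round 2: pos2(id24) recv 55: fwd; pos5(id11) recv 60: fwd; pos0(id55) recv 35: drop
Round 3: pos3(id60) recv 55: drop; pos0(id55) recv 60: fwd
Round 4: pos1(id16) recv 60: fwd
Round 5: pos2(id24) recv 60: fwd
Round 6: pos3(id60) recv 60: ELECTED

Answer: 16,55,60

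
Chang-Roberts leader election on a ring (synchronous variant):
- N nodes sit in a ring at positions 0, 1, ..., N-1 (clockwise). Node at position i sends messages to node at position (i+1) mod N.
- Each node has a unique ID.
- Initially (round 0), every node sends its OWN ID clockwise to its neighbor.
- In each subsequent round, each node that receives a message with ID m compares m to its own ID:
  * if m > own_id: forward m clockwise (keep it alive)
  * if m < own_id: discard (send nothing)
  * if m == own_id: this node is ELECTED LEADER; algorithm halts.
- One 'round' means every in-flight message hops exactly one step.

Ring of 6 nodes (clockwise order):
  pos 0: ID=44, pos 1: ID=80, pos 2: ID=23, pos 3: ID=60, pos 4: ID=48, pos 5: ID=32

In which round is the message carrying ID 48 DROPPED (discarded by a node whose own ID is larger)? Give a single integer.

Round 1: pos1(id80) recv 44: drop; pos2(id23) recv 80: fwd; pos3(id60) recv 23: drop; pos4(id48) recv 60: fwd; pos5(id32) recv 48: fwd; pos0(id44) recv 32: drop
Round 2: pos3(id60) recv 80: fwd; pos5(id32) recv 60: fwd; pos0(id44) recv 48: fwd
Round 3: pos4(id48) recv 80: fwd; pos0(id44) recv 60: fwd; pos1(id80) recv 48: drop
Round 4: pos5(id32) recv 80: fwd; pos1(id80) recv 60: drop
Round 5: pos0(id44) recv 80: fwd
Round 6: pos1(id80) recv 80: ELECTED
Message ID 48 originates at pos 4; dropped at pos 1 in round 3

Answer: 3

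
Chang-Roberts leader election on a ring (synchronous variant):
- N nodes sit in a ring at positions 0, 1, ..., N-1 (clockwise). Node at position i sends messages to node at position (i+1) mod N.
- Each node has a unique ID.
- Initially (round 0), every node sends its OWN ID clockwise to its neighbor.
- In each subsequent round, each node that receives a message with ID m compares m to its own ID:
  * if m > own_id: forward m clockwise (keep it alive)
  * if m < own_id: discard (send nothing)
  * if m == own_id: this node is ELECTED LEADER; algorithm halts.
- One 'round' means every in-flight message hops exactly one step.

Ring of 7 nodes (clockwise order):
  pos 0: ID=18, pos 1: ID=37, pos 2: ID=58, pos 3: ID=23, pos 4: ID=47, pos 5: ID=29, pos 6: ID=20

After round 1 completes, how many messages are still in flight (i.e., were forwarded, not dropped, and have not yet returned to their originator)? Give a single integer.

Round 1: pos1(id37) recv 18: drop; pos2(id58) recv 37: drop; pos3(id23) recv 58: fwd; pos4(id47) recv 23: drop; pos5(id29) recv 47: fwd; pos6(id20) recv 29: fwd; pos0(id18) recv 20: fwd
After round 1: 4 messages still in flight

Answer: 4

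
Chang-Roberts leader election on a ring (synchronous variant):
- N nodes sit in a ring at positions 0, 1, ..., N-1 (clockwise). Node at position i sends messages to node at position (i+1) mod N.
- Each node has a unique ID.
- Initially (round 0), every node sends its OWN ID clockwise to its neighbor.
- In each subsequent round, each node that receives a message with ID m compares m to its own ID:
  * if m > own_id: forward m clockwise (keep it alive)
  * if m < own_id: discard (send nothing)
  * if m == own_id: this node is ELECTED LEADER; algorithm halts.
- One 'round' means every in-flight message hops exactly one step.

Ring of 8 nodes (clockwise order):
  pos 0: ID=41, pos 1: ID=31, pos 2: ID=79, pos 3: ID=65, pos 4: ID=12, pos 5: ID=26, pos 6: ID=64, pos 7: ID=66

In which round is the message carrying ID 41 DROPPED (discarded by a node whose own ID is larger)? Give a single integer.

Round 1: pos1(id31) recv 41: fwd; pos2(id79) recv 31: drop; pos3(id65) recv 79: fwd; pos4(id12) recv 65: fwd; pos5(id26) recv 12: drop; pos6(id64) recv 26: drop; pos7(id66) recv 64: drop; pos0(id41) recv 66: fwd
Round 2: pos2(id79) recv 41: drop; pos4(id12) recv 79: fwd; pos5(id26) recv 65: fwd; pos1(id31) recv 66: fwd
Round 3: pos5(id26) recv 79: fwd; pos6(id64) recv 65: fwd; pos2(id79) recv 66: drop
Round 4: pos6(id64) recv 79: fwd; pos7(id66) recv 65: drop
Round 5: pos7(id66) recv 79: fwd
Round 6: pos0(id41) recv 79: fwd
Round 7: pos1(id31) recv 79: fwd
Round 8: pos2(id79) recv 79: ELECTED
Message ID 41 originates at pos 0; dropped at pos 2 in round 2

Answer: 2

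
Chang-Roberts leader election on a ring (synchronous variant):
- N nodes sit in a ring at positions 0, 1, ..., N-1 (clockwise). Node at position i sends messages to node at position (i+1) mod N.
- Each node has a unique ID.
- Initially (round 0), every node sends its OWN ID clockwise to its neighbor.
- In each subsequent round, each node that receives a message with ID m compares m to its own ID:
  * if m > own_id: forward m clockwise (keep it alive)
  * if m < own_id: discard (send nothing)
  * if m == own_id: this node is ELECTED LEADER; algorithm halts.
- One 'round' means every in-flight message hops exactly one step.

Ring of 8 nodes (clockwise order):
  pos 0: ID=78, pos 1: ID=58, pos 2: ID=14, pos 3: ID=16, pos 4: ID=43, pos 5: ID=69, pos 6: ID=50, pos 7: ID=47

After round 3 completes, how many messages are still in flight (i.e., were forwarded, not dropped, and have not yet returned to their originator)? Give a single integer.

Round 1: pos1(id58) recv 78: fwd; pos2(id14) recv 58: fwd; pos3(id16) recv 14: drop; pos4(id43) recv 16: drop; pos5(id69) recv 43: drop; pos6(id50) recv 69: fwd; pos7(id47) recv 50: fwd; pos0(id78) recv 47: drop
Round 2: pos2(id14) recv 78: fwd; pos3(id16) recv 58: fwd; pos7(id47) recv 69: fwd; pos0(id78) recv 50: drop
Round 3: pos3(id16) recv 78: fwd; pos4(id43) recv 58: fwd; pos0(id78) recv 69: drop
After round 3: 2 messages still in flight

Answer: 2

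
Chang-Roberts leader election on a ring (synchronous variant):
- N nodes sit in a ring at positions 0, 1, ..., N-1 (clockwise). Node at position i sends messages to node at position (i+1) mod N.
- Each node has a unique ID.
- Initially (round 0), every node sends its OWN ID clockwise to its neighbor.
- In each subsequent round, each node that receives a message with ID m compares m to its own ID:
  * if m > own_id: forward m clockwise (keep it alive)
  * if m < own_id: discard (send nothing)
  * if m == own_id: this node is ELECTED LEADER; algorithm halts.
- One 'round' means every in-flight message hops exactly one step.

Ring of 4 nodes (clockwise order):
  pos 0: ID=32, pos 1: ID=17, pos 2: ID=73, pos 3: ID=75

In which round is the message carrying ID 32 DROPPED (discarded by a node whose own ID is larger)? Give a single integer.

Answer: 2

Derivation:
Round 1: pos1(id17) recv 32: fwd; pos2(id73) recv 17: drop; pos3(id75) recv 73: drop; pos0(id32) recv 75: fwd
Round 2: pos2(id73) recv 32: drop; pos1(id17) recv 75: fwd
Round 3: pos2(id73) recv 75: fwd
Round 4: pos3(id75) recv 75: ELECTED
Message ID 32 originates at pos 0; dropped at pos 2 in round 2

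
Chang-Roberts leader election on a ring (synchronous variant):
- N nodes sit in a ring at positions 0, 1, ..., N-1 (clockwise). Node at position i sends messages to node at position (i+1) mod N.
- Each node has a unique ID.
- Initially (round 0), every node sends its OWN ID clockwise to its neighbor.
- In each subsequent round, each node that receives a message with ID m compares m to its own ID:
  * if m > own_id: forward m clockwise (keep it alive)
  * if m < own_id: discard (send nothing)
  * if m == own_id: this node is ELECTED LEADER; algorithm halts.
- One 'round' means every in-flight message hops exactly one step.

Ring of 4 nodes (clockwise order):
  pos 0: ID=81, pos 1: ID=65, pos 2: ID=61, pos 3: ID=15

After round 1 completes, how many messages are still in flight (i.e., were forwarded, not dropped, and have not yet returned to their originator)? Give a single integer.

Round 1: pos1(id65) recv 81: fwd; pos2(id61) recv 65: fwd; pos3(id15) recv 61: fwd; pos0(id81) recv 15: drop
After round 1: 3 messages still in flight

Answer: 3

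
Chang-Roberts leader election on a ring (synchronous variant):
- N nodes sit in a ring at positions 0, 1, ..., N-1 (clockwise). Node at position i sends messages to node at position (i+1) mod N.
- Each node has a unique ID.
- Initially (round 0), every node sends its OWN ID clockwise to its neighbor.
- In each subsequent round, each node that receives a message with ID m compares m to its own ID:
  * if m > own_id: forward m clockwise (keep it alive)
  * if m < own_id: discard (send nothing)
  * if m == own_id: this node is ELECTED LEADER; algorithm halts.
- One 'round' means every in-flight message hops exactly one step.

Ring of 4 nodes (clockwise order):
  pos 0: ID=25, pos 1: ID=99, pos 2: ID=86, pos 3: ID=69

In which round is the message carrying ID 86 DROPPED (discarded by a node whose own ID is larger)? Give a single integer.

Round 1: pos1(id99) recv 25: drop; pos2(id86) recv 99: fwd; pos3(id69) recv 86: fwd; pos0(id25) recv 69: fwd
Round 2: pos3(id69) recv 99: fwd; pos0(id25) recv 86: fwd; pos1(id99) recv 69: drop
Round 3: pos0(id25) recv 99: fwd; pos1(id99) recv 86: drop
Round 4: pos1(id99) recv 99: ELECTED
Message ID 86 originates at pos 2; dropped at pos 1 in round 3

Answer: 3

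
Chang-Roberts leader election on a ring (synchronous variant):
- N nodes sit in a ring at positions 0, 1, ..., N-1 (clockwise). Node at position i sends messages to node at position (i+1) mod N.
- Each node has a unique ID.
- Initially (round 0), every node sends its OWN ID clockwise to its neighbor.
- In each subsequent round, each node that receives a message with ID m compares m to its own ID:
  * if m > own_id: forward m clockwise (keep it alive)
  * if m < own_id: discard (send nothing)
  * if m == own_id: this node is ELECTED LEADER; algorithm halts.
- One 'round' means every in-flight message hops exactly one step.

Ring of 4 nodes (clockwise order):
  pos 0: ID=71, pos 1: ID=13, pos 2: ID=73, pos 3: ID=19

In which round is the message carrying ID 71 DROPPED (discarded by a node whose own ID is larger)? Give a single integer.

Answer: 2

Derivation:
Round 1: pos1(id13) recv 71: fwd; pos2(id73) recv 13: drop; pos3(id19) recv 73: fwd; pos0(id71) recv 19: drop
Round 2: pos2(id73) recv 71: drop; pos0(id71) recv 73: fwd
Round 3: pos1(id13) recv 73: fwd
Round 4: pos2(id73) recv 73: ELECTED
Message ID 71 originates at pos 0; dropped at pos 2 in round 2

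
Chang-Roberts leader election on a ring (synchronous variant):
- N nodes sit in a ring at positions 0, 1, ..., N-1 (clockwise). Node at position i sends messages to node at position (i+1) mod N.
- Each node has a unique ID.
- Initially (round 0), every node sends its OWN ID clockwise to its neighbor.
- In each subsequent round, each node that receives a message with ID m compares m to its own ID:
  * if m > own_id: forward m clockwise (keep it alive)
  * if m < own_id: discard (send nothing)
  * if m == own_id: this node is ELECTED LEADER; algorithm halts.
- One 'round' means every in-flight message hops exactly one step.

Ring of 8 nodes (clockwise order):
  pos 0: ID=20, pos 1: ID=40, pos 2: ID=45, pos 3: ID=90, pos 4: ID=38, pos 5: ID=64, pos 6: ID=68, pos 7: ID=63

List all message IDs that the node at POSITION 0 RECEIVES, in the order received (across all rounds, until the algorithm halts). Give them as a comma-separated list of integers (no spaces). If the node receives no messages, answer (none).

Round 1: pos1(id40) recv 20: drop; pos2(id45) recv 40: drop; pos3(id90) recv 45: drop; pos4(id38) recv 90: fwd; pos5(id64) recv 38: drop; pos6(id68) recv 64: drop; pos7(id63) recv 68: fwd; pos0(id20) recv 63: fwd
Round 2: pos5(id64) recv 90: fwd; pos0(id20) recv 68: fwd; pos1(id40) recv 63: fwd
Round 3: pos6(id68) recv 90: fwd; pos1(id40) recv 68: fwd; pos2(id45) recv 63: fwd
Round 4: pos7(id63) recv 90: fwd; pos2(id45) recv 68: fwd; pos3(id90) recv 63: drop
Round 5: pos0(id20) recv 90: fwd; pos3(id90) recv 68: drop
Round 6: pos1(id40) recv 90: fwd
Round 7: pos2(id45) recv 90: fwd
Round 8: pos3(id90) recv 90: ELECTED

Answer: 63,68,90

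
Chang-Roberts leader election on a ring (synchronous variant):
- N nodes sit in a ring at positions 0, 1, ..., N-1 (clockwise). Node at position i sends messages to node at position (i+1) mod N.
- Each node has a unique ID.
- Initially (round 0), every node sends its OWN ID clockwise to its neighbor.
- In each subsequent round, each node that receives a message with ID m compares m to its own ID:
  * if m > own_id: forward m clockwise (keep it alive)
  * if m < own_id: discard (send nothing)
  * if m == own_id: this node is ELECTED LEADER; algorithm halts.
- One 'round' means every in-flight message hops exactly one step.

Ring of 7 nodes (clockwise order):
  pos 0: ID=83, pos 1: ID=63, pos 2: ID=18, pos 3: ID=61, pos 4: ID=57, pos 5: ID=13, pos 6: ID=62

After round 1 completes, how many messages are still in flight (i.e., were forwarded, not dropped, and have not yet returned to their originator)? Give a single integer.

Answer: 4

Derivation:
Round 1: pos1(id63) recv 83: fwd; pos2(id18) recv 63: fwd; pos3(id61) recv 18: drop; pos4(id57) recv 61: fwd; pos5(id13) recv 57: fwd; pos6(id62) recv 13: drop; pos0(id83) recv 62: drop
After round 1: 4 messages still in flight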